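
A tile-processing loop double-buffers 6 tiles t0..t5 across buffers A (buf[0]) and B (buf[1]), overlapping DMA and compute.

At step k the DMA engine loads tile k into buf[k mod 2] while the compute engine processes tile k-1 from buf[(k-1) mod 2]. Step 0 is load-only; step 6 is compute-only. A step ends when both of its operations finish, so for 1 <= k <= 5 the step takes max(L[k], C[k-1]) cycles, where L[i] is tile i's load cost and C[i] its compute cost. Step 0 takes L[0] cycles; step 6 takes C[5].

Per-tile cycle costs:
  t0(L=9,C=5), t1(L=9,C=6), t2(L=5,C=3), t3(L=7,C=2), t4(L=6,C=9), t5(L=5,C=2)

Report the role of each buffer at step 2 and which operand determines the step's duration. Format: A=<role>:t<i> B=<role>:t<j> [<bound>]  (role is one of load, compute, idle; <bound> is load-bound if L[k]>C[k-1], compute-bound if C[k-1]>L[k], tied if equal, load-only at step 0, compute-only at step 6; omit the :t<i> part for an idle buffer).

step 2: A=load:t2 B=compute:t1 [compute-bound]

step 0: L[0]=9 → dur=9, Σ=9 | A=load:t0 B=idle [load-only]
step 1: L[1]=9 C[0]=5 → dur=9, Σ=18 | A=compute:t0 B=load:t1 [load-bound]
step 2: L[2]=5 C[1]=6 → dur=6, Σ=24 | A=load:t2 B=compute:t1 [compute-bound]
step 3: L[3]=7 C[2]=3 → dur=7, Σ=31 | A=compute:t2 B=load:t3 [load-bound]
step 4: L[4]=6 C[3]=2 → dur=6, Σ=37 | A=load:t4 B=compute:t3 [load-bound]
step 5: L[5]=5 C[4]=9 → dur=9, Σ=46 | A=compute:t4 B=load:t5 [compute-bound]
step 6: C[5]=2 → dur=2, Σ=48 | A=idle B=compute:t5 [compute-only]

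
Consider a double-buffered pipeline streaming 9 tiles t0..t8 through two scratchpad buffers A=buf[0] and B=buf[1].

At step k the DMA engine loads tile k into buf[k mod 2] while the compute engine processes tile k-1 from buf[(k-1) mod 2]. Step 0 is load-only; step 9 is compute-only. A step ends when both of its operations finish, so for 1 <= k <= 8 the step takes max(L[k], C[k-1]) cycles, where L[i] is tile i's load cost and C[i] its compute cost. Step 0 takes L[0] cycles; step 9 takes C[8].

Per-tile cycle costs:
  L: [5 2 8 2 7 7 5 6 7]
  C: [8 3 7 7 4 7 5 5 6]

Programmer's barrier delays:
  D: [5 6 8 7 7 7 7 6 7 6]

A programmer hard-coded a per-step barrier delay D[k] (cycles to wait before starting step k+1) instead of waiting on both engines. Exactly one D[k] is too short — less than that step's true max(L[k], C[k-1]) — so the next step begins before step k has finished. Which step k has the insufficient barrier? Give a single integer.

hazard at step 1

[0] required=L[0]=5=5 vs D=5 ok
[1] required=max(L[1]=2,C[0]=8)=8 vs D=6 SHORT
[2] required=max(L[2]=8,C[1]=3)=8 vs D=8 ok
[3] required=max(L[3]=2,C[2]=7)=7 vs D=7 ok
[4] required=max(L[4]=7,C[3]=7)=7 vs D=7 ok
[5] required=max(L[5]=7,C[4]=4)=7 vs D=7 ok
[6] required=max(L[6]=5,C[5]=7)=7 vs D=7 ok
[7] required=max(L[7]=6,C[6]=5)=6 vs D=6 ok
[8] required=max(L[8]=7,C[7]=5)=7 vs D=7 ok
[9] required=C[8]=6=6 vs D=6 ok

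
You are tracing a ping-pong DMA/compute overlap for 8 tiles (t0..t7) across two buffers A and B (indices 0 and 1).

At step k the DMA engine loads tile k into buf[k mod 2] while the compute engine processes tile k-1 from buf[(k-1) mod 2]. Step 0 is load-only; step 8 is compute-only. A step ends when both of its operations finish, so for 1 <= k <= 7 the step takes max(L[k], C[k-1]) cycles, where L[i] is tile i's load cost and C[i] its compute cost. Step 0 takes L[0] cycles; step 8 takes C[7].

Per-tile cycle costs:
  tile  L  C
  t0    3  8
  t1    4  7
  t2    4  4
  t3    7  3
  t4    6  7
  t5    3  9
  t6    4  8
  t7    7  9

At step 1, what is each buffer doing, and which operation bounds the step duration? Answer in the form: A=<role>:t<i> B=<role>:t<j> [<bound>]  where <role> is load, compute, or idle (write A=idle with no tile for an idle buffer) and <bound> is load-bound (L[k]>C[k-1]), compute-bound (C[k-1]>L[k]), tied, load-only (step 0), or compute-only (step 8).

k=0 load=t0/3c comp=- wait=3 total=3
k=1 load=t1/4c comp=t0/8c wait=8 total=11
k=2 load=t2/4c comp=t1/7c wait=7 total=18
k=3 load=t3/7c comp=t2/4c wait=7 total=25
k=4 load=t4/6c comp=t3/3c wait=6 total=31
k=5 load=t5/3c comp=t4/7c wait=7 total=38
k=6 load=t6/4c comp=t5/9c wait=9 total=47
k=7 load=t7/7c comp=t6/8c wait=8 total=55
k=8 load=- comp=t7/9c wait=9 total=64

step 1: A=compute:t0 B=load:t1 [compute-bound]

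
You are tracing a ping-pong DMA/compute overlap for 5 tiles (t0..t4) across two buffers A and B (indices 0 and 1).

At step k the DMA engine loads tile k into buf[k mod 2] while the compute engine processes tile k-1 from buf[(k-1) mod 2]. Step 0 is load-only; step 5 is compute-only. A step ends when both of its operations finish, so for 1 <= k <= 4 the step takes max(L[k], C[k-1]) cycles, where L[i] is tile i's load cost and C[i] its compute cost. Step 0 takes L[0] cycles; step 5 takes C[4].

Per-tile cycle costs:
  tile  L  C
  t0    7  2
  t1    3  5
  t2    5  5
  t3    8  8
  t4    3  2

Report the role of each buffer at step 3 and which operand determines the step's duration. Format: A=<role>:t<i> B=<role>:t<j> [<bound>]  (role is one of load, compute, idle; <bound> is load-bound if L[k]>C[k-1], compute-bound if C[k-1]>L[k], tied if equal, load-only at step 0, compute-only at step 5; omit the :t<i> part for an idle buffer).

step 3: A=compute:t2 B=load:t3 [load-bound]

[0] DMA t0→A (7c) ∥ CU idle ⇒ 7c, clock 7
[1] DMA t1→B (3c) ∥ CU A:t0 (2c) ⇒ 3c, clock 10
[2] DMA t2→A (5c) ∥ CU B:t1 (5c) ⇒ 5c, clock 15
[3] DMA t3→B (8c) ∥ CU A:t2 (5c) ⇒ 8c, clock 23
[4] DMA t4→A (3c) ∥ CU B:t3 (8c) ⇒ 8c, clock 31
[5] DMA idle ∥ CU A:t4 (2c) ⇒ 2c, clock 33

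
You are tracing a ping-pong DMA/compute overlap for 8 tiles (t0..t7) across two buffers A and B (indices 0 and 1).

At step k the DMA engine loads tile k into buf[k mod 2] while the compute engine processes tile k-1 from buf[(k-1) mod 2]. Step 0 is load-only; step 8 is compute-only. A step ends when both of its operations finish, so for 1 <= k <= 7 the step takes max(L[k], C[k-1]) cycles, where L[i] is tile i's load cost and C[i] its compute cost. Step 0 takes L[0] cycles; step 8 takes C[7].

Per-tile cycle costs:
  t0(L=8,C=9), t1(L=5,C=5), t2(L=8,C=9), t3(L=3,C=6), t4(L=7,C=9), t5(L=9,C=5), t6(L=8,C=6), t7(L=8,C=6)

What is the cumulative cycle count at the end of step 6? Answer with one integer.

end_cycle[6] = 58

step 0: L[0]=8 → dur=8, Σ=8 | A=load:t0 B=idle [load-only]
step 1: L[1]=5 C[0]=9 → dur=9, Σ=17 | A=compute:t0 B=load:t1 [compute-bound]
step 2: L[2]=8 C[1]=5 → dur=8, Σ=25 | A=load:t2 B=compute:t1 [load-bound]
step 3: L[3]=3 C[2]=9 → dur=9, Σ=34 | A=compute:t2 B=load:t3 [compute-bound]
step 4: L[4]=7 C[3]=6 → dur=7, Σ=41 | A=load:t4 B=compute:t3 [load-bound]
step 5: L[5]=9 C[4]=9 → dur=9, Σ=50 | A=compute:t4 B=load:t5 [tied]
step 6: L[6]=8 C[5]=5 → dur=8, Σ=58 | A=load:t6 B=compute:t5 [load-bound]
step 7: L[7]=8 C[6]=6 → dur=8, Σ=66 | A=compute:t6 B=load:t7 [load-bound]
step 8: C[7]=6 → dur=6, Σ=72 | A=idle B=compute:t7 [compute-only]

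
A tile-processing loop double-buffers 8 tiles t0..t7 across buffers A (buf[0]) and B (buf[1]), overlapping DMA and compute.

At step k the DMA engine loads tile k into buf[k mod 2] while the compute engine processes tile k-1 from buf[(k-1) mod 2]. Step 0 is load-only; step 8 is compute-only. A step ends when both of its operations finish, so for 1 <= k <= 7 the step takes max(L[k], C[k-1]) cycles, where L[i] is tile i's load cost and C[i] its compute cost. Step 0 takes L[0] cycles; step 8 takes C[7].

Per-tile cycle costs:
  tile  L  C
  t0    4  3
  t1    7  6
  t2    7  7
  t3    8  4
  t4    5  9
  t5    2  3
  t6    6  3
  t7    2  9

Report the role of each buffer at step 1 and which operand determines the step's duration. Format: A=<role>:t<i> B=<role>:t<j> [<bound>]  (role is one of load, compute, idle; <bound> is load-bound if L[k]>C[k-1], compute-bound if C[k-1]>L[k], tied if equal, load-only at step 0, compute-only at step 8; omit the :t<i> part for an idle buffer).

step 1: A=compute:t0 B=load:t1 [load-bound]

[0] DMA t0→A (4c) ∥ CU idle ⇒ 4c, clock 4
[1] DMA t1→B (7c) ∥ CU A:t0 (3c) ⇒ 7c, clock 11
[2] DMA t2→A (7c) ∥ CU B:t1 (6c) ⇒ 7c, clock 18
[3] DMA t3→B (8c) ∥ CU A:t2 (7c) ⇒ 8c, clock 26
[4] DMA t4→A (5c) ∥ CU B:t3 (4c) ⇒ 5c, clock 31
[5] DMA t5→B (2c) ∥ CU A:t4 (9c) ⇒ 9c, clock 40
[6] DMA t6→A (6c) ∥ CU B:t5 (3c) ⇒ 6c, clock 46
[7] DMA t7→B (2c) ∥ CU A:t6 (3c) ⇒ 3c, clock 49
[8] DMA idle ∥ CU B:t7 (9c) ⇒ 9c, clock 58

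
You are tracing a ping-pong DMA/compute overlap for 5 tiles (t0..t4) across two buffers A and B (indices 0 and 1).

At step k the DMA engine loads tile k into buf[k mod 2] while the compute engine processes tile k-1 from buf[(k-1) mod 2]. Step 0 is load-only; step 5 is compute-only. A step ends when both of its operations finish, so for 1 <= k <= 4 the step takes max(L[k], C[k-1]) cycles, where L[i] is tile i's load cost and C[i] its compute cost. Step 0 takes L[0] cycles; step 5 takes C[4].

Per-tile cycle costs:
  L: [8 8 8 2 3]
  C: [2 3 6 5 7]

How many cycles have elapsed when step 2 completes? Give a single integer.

end_cycle[2] = 24

k=0 load=t0/8c comp=- wait=8 total=8
k=1 load=t1/8c comp=t0/2c wait=8 total=16
k=2 load=t2/8c comp=t1/3c wait=8 total=24
k=3 load=t3/2c comp=t2/6c wait=6 total=30
k=4 load=t4/3c comp=t3/5c wait=5 total=35
k=5 load=- comp=t4/7c wait=7 total=42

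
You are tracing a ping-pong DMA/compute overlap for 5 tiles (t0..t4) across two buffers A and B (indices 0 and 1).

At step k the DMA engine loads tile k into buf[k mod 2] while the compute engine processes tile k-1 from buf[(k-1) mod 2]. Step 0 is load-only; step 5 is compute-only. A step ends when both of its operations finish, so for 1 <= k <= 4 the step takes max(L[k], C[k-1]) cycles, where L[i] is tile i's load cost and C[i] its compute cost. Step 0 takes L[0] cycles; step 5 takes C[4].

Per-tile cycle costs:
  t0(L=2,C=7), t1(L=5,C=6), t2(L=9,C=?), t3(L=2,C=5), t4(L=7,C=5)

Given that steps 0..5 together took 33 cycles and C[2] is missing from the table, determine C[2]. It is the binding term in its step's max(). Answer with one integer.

step 0 = dur = L[0]=2 = 2
step 1 = dur = max(L[1]=5, C[0]=7) = 7
step 2 = dur = max(L[2]=9, C[1]=6) = 9
step 3 = dur = max(L[3]=2, C[2]=?) = C[2]  (unknown; binding)
step 4 = dur = max(L[4]=7, C[3]=5) = 7
step 5 = dur = C[4]=5 = 5
sum of known step durations = 30
dur[3] = total - known = 33 - 30 = 3
C[2] is the binding max in step 3, so C[2] = dur[3] = 3

C[2] = 3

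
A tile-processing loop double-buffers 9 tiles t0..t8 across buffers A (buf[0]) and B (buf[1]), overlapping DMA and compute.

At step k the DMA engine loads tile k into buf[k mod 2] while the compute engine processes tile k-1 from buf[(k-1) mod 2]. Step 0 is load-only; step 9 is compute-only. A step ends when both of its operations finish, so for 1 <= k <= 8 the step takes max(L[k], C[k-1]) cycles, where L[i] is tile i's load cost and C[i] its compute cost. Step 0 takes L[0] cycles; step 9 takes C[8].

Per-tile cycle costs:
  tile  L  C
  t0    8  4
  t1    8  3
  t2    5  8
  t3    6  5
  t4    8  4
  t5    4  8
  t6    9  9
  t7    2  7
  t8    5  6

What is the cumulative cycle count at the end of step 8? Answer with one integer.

  0. 8=8c; end=8; A:t0 B:-
  1. max(8,4)=8c; end=16; A:t0 B:t1
  2. max(5,3)=5c; end=21; A:t2 B:t1
  3. max(6,8)=8c; end=29; A:t2 B:t3
  4. max(8,5)=8c; end=37; A:t4 B:t3
  5. max(4,4)=4c; end=41; A:t4 B:t5
  6. max(9,8)=9c; end=50; A:t6 B:t5
  7. max(2,9)=9c; end=59; A:t6 B:t7
  8. max(5,7)=7c; end=66; A:t8 B:t7
  9. 6=6c; end=72; A:t8 B:t7

end_cycle[8] = 66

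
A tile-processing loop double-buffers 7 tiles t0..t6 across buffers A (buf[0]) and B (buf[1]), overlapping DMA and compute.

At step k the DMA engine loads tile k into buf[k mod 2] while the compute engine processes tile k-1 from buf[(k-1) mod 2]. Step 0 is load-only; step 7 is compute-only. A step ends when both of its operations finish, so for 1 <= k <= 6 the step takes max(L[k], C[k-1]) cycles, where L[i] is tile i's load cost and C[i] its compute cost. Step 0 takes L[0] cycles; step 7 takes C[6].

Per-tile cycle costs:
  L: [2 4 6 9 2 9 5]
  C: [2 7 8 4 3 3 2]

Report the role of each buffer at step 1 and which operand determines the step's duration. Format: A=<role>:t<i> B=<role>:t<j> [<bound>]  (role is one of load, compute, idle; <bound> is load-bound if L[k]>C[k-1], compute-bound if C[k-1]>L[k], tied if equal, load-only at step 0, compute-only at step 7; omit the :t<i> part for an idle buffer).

  0. 2=2c; end=2; A:t0 B:-
  1. max(4,2)=4c; end=6; A:t0 B:t1
  2. max(6,7)=7c; end=13; A:t2 B:t1
  3. max(9,8)=9c; end=22; A:t2 B:t3
  4. max(2,4)=4c; end=26; A:t4 B:t3
  5. max(9,3)=9c; end=35; A:t4 B:t5
  6. max(5,3)=5c; end=40; A:t6 B:t5
  7. 2=2c; end=42; A:t6 B:t5

step 1: A=compute:t0 B=load:t1 [load-bound]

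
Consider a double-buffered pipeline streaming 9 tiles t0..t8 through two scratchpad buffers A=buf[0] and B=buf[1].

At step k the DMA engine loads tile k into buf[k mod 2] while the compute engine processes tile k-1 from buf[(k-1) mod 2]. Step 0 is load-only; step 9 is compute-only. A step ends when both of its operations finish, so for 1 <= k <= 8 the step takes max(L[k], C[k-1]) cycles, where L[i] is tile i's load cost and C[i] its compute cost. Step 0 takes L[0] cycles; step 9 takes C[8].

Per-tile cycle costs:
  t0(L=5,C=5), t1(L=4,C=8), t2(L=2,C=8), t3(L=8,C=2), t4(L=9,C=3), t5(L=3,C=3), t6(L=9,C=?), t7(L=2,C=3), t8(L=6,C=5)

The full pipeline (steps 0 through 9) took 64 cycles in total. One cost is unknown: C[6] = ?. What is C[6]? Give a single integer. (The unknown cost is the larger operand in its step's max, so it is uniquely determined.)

step 0: dur = L[0]=5 = 5
step 1: dur = max(L[1]=4, C[0]=5) = 5
step 2: dur = max(L[2]=2, C[1]=8) = 8
step 3: dur = max(L[3]=8, C[2]=8) = 8
step 4: dur = max(L[4]=9, C[3]=2) = 9
step 5: dur = max(L[5]=3, C[4]=3) = 3
step 6: dur = max(L[6]=9, C[5]=3) = 9
step 7: dur = max(L[7]=2, C[6]=?) = C[6]  (unknown; binding)
step 8: dur = max(L[8]=6, C[7]=3) = 6
step 9: dur = C[8]=5 = 5
sum of known step durations = 58
dur[7] = total - known = 64 - 58 = 6
C[6] is the binding max in step 7, so C[6] = dur[7] = 6

C[6] = 6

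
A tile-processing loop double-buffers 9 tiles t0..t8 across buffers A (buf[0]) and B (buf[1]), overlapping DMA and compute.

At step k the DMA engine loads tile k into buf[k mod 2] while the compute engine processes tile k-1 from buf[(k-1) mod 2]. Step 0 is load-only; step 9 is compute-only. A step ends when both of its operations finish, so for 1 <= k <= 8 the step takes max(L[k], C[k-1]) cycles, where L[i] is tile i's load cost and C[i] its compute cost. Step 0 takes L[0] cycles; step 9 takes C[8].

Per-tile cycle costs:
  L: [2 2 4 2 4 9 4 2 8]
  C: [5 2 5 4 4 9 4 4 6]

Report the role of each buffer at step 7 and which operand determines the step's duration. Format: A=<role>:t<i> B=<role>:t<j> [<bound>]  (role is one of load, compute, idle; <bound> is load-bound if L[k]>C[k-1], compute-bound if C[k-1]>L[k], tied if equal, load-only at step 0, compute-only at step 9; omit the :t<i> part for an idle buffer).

  0. 2=2c; end=2; A:t0 B:-
  1. max(2,5)=5c; end=7; A:t0 B:t1
  2. max(4,2)=4c; end=11; A:t2 B:t1
  3. max(2,5)=5c; end=16; A:t2 B:t3
  4. max(4,4)=4c; end=20; A:t4 B:t3
  5. max(9,4)=9c; end=29; A:t4 B:t5
  6. max(4,9)=9c; end=38; A:t6 B:t5
  7. max(2,4)=4c; end=42; A:t6 B:t7
  8. max(8,4)=8c; end=50; A:t8 B:t7
  9. 6=6c; end=56; A:t8 B:t7

step 7: A=compute:t6 B=load:t7 [compute-bound]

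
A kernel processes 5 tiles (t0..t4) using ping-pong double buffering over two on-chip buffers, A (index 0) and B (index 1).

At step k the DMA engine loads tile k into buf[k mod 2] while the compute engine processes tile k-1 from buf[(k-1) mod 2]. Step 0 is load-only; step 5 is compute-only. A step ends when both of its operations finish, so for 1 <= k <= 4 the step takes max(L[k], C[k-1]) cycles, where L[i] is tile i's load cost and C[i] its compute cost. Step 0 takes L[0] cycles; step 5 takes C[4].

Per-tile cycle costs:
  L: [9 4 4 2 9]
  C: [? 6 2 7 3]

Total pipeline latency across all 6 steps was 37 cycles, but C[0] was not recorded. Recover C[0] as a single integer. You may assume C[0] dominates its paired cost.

C[0] = 8

step 0 → dur = L[0]=9 = 9
step 1 → dur = max(L[1]=4, C[0]=?) = C[0]  (unknown; binding)
step 2 → dur = max(L[2]=4, C[1]=6) = 6
step 3 → dur = max(L[3]=2, C[2]=2) = 2
step 4 → dur = max(L[4]=9, C[3]=7) = 9
step 5 → dur = C[4]=3 = 3
sum of known step durations = 29
dur[1] = total - known = 37 - 29 = 8
C[0] is the binding max in step 1, so C[0] = dur[1] = 8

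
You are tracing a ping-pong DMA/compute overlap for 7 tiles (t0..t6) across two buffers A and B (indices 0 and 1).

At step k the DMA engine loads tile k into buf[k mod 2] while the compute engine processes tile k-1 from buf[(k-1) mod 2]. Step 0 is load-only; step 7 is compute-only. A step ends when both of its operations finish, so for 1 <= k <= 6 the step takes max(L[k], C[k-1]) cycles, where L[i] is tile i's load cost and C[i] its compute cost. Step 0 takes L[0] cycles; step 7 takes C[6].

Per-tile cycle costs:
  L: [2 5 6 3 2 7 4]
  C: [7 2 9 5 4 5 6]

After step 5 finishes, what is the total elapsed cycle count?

step 0: L[0]=2 → dur=2, Σ=2 | A=load:t0 B=idle [load-only]
step 1: L[1]=5 C[0]=7 → dur=7, Σ=9 | A=compute:t0 B=load:t1 [compute-bound]
step 2: L[2]=6 C[1]=2 → dur=6, Σ=15 | A=load:t2 B=compute:t1 [load-bound]
step 3: L[3]=3 C[2]=9 → dur=9, Σ=24 | A=compute:t2 B=load:t3 [compute-bound]
step 4: L[4]=2 C[3]=5 → dur=5, Σ=29 | A=load:t4 B=compute:t3 [compute-bound]
step 5: L[5]=7 C[4]=4 → dur=7, Σ=36 | A=compute:t4 B=load:t5 [load-bound]
step 6: L[6]=4 C[5]=5 → dur=5, Σ=41 | A=load:t6 B=compute:t5 [compute-bound]
step 7: C[6]=6 → dur=6, Σ=47 | A=compute:t6 B=idle [compute-only]

end_cycle[5] = 36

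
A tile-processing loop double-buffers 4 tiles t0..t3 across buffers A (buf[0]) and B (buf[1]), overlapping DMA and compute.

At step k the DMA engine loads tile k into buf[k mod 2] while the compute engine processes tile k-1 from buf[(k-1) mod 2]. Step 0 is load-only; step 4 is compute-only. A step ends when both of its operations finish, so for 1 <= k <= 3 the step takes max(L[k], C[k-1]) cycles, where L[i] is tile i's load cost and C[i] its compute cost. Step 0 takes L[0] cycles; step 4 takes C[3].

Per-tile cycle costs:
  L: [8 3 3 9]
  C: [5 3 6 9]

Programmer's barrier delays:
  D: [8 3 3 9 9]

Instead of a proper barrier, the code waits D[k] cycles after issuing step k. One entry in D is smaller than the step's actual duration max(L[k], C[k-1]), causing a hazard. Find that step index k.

hazard at step 1

[0] required=L[0]=8=8 vs D=8 ok
[1] required=max(L[1]=3,C[0]=5)=5 vs D=3 SHORT
[2] required=max(L[2]=3,C[1]=3)=3 vs D=3 ok
[3] required=max(L[3]=9,C[2]=6)=9 vs D=9 ok
[4] required=C[3]=9=9 vs D=9 ok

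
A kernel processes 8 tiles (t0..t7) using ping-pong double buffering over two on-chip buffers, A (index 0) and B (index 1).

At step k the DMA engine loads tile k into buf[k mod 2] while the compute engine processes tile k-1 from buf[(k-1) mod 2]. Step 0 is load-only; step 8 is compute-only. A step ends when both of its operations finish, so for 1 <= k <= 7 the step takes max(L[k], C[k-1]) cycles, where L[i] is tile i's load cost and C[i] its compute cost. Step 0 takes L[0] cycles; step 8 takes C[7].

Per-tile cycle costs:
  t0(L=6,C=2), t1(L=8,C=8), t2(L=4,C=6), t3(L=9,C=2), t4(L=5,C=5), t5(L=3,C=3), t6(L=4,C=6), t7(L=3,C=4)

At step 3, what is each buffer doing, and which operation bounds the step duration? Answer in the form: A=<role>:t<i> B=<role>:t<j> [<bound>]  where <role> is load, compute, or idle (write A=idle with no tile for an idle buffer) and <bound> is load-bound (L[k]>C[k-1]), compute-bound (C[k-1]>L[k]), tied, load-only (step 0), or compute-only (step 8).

step 3: A=compute:t2 B=load:t3 [load-bound]

[0] DMA t0→A (6c) ∥ CU idle ⇒ 6c, clock 6
[1] DMA t1→B (8c) ∥ CU A:t0 (2c) ⇒ 8c, clock 14
[2] DMA t2→A (4c) ∥ CU B:t1 (8c) ⇒ 8c, clock 22
[3] DMA t3→B (9c) ∥ CU A:t2 (6c) ⇒ 9c, clock 31
[4] DMA t4→A (5c) ∥ CU B:t3 (2c) ⇒ 5c, clock 36
[5] DMA t5→B (3c) ∥ CU A:t4 (5c) ⇒ 5c, clock 41
[6] DMA t6→A (4c) ∥ CU B:t5 (3c) ⇒ 4c, clock 45
[7] DMA t7→B (3c) ∥ CU A:t6 (6c) ⇒ 6c, clock 51
[8] DMA idle ∥ CU B:t7 (4c) ⇒ 4c, clock 55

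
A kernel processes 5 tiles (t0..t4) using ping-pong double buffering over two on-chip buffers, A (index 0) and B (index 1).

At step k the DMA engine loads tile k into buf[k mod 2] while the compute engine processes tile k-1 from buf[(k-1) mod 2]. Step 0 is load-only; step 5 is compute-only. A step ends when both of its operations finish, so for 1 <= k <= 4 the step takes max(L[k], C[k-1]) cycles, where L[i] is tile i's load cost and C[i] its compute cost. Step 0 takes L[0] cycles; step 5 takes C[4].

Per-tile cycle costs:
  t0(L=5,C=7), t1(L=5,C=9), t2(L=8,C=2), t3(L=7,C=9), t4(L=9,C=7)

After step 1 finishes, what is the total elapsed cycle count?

step 0: L[0]=5 → dur=5, Σ=5 | A=load:t0 B=idle [load-only]
step 1: L[1]=5 C[0]=7 → dur=7, Σ=12 | A=compute:t0 B=load:t1 [compute-bound]
step 2: L[2]=8 C[1]=9 → dur=9, Σ=21 | A=load:t2 B=compute:t1 [compute-bound]
step 3: L[3]=7 C[2]=2 → dur=7, Σ=28 | A=compute:t2 B=load:t3 [load-bound]
step 4: L[4]=9 C[3]=9 → dur=9, Σ=37 | A=load:t4 B=compute:t3 [tied]
step 5: C[4]=7 → dur=7, Σ=44 | A=compute:t4 B=idle [compute-only]

end_cycle[1] = 12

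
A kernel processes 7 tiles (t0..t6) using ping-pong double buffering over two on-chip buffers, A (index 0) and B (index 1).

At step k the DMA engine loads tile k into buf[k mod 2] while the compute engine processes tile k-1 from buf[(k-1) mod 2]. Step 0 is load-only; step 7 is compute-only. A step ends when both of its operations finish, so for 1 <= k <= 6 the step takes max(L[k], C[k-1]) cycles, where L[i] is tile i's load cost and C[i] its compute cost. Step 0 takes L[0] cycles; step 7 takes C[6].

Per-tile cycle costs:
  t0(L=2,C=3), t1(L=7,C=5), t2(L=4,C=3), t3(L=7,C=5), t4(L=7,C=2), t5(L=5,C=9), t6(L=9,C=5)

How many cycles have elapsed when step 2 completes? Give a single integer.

end_cycle[2] = 14

k=0 load=t0/2c comp=- wait=2 total=2
k=1 load=t1/7c comp=t0/3c wait=7 total=9
k=2 load=t2/4c comp=t1/5c wait=5 total=14
k=3 load=t3/7c comp=t2/3c wait=7 total=21
k=4 load=t4/7c comp=t3/5c wait=7 total=28
k=5 load=t5/5c comp=t4/2c wait=5 total=33
k=6 load=t6/9c comp=t5/9c wait=9 total=42
k=7 load=- comp=t6/5c wait=5 total=47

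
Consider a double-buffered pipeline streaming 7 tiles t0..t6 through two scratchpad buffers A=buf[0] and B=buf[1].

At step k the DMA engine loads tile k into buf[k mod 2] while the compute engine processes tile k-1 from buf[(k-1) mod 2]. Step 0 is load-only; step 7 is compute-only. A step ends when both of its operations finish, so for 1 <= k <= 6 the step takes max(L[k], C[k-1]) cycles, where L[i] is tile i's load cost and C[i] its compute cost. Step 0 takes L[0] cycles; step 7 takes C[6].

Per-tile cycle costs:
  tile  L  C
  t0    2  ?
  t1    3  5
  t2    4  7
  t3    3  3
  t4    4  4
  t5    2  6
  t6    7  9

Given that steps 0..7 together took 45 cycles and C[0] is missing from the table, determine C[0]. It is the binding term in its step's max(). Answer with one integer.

step 0 | dur = L[0]=2 = 2
step 1 | dur = max(L[1]=3, C[0]=?) = C[0]  (unknown; binding)
step 2 | dur = max(L[2]=4, C[1]=5) = 5
step 3 | dur = max(L[3]=3, C[2]=7) = 7
step 4 | dur = max(L[4]=4, C[3]=3) = 4
step 5 | dur = max(L[5]=2, C[4]=4) = 4
step 6 | dur = max(L[6]=7, C[5]=6) = 7
step 7 | dur = C[6]=9 = 9
sum of known step durations = 38
dur[1] = total - known = 45 - 38 = 7
C[0] is the binding max in step 1, so C[0] = dur[1] = 7

C[0] = 7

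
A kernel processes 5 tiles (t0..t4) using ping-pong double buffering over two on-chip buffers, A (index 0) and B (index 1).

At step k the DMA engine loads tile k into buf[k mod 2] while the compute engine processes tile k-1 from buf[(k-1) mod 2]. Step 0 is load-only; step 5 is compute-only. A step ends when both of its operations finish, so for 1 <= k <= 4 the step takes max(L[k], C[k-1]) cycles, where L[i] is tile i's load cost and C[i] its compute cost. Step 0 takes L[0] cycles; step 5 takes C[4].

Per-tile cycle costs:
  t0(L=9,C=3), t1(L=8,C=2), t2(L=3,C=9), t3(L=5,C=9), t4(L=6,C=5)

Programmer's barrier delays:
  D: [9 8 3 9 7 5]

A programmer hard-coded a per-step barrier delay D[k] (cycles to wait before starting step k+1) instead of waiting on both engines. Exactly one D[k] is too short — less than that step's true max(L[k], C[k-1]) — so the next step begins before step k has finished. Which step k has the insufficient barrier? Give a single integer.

[0] required=L[0]=9=9 vs D=9 ok
[1] required=max(L[1]=8,C[0]=3)=8 vs D=8 ok
[2] required=max(L[2]=3,C[1]=2)=3 vs D=3 ok
[3] required=max(L[3]=5,C[2]=9)=9 vs D=9 ok
[4] required=max(L[4]=6,C[3]=9)=9 vs D=7 SHORT
[5] required=C[4]=5=5 vs D=5 ok

hazard at step 4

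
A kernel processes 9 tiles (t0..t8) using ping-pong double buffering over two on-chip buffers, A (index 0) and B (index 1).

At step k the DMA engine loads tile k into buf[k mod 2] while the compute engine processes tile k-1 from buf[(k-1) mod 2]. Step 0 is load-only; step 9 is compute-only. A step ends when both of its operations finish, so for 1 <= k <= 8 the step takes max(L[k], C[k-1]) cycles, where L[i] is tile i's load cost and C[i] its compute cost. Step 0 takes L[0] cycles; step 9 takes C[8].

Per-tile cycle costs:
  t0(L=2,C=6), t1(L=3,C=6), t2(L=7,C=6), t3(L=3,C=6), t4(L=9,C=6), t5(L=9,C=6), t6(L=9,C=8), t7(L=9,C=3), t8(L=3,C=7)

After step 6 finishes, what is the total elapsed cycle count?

end_cycle[6] = 48

  0. 2=2c; end=2; A:t0 B:-
  1. max(3,6)=6c; end=8; A:t0 B:t1
  2. max(7,6)=7c; end=15; A:t2 B:t1
  3. max(3,6)=6c; end=21; A:t2 B:t3
  4. max(9,6)=9c; end=30; A:t4 B:t3
  5. max(9,6)=9c; end=39; A:t4 B:t5
  6. max(9,6)=9c; end=48; A:t6 B:t5
  7. max(9,8)=9c; end=57; A:t6 B:t7
  8. max(3,3)=3c; end=60; A:t8 B:t7
  9. 7=7c; end=67; A:t8 B:t7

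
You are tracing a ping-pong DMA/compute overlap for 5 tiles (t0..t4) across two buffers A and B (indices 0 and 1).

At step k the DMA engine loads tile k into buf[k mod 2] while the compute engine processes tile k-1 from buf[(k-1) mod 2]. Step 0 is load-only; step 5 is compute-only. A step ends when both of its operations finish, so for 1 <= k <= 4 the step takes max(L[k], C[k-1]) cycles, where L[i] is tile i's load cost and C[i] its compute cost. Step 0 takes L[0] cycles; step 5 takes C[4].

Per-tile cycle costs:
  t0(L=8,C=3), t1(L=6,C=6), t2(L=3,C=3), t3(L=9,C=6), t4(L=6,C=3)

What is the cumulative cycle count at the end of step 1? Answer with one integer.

end_cycle[1] = 14

k=0 load=t0/8c comp=- wait=8 total=8
k=1 load=t1/6c comp=t0/3c wait=6 total=14
k=2 load=t2/3c comp=t1/6c wait=6 total=20
k=3 load=t3/9c comp=t2/3c wait=9 total=29
k=4 load=t4/6c comp=t3/6c wait=6 total=35
k=5 load=- comp=t4/3c wait=3 total=38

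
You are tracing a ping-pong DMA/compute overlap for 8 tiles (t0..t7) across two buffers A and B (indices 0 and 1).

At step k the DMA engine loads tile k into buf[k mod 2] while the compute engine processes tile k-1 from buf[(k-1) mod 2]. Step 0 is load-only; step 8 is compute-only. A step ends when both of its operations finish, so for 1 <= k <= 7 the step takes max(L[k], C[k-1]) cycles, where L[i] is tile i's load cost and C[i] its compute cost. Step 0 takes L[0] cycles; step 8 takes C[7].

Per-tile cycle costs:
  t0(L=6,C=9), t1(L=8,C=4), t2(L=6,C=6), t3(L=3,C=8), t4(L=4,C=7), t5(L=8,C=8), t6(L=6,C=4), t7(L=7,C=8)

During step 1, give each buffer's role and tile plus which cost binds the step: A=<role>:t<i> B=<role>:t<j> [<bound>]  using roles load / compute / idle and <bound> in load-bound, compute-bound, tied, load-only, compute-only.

step 1: A=compute:t0 B=load:t1 [compute-bound]

k=0 load=t0/6c comp=- wait=6 total=6
k=1 load=t1/8c comp=t0/9c wait=9 total=15
k=2 load=t2/6c comp=t1/4c wait=6 total=21
k=3 load=t3/3c comp=t2/6c wait=6 total=27
k=4 load=t4/4c comp=t3/8c wait=8 total=35
k=5 load=t5/8c comp=t4/7c wait=8 total=43
k=6 load=t6/6c comp=t5/8c wait=8 total=51
k=7 load=t7/7c comp=t6/4c wait=7 total=58
k=8 load=- comp=t7/8c wait=8 total=66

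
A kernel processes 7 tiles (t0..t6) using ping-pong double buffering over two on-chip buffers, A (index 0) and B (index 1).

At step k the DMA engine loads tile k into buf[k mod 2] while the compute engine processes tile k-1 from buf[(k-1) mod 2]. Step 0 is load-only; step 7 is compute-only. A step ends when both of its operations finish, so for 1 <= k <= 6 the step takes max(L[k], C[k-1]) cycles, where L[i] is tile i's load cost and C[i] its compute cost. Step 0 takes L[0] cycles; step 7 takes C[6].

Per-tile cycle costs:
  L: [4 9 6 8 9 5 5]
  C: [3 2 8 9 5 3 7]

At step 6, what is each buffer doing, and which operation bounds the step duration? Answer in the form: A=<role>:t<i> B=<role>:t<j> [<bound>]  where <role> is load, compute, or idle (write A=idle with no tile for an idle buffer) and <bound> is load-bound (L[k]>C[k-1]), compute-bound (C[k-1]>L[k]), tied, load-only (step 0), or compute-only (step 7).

  0. 4=4c; end=4; A:t0 B:-
  1. max(9,3)=9c; end=13; A:t0 B:t1
  2. max(6,2)=6c; end=19; A:t2 B:t1
  3. max(8,8)=8c; end=27; A:t2 B:t3
  4. max(9,9)=9c; end=36; A:t4 B:t3
  5. max(5,5)=5c; end=41; A:t4 B:t5
  6. max(5,3)=5c; end=46; A:t6 B:t5
  7. 7=7c; end=53; A:t6 B:t5

step 6: A=load:t6 B=compute:t5 [load-bound]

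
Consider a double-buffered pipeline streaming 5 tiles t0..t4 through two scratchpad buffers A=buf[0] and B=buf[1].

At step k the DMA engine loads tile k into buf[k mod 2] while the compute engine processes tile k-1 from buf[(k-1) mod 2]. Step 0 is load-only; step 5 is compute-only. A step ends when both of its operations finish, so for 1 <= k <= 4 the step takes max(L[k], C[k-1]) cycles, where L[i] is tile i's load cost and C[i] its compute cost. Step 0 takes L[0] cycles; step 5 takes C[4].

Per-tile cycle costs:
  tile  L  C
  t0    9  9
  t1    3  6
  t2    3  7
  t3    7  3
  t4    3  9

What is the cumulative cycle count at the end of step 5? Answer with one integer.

  0. 9=9c; end=9; A:t0 B:-
  1. max(3,9)=9c; end=18; A:t0 B:t1
  2. max(3,6)=6c; end=24; A:t2 B:t1
  3. max(7,7)=7c; end=31; A:t2 B:t3
  4. max(3,3)=3c; end=34; A:t4 B:t3
  5. 9=9c; end=43; A:t4 B:t3

end_cycle[5] = 43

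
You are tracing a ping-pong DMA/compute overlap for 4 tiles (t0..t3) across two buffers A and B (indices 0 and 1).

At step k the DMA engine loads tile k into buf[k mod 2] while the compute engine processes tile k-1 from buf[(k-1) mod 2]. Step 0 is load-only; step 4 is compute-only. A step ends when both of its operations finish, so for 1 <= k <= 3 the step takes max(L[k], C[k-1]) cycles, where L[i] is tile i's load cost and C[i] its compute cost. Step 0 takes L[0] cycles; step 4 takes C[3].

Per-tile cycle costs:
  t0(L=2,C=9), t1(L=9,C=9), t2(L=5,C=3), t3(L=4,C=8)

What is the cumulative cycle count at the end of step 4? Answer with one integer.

step 0: L[0]=2 → dur=2, Σ=2 | A=load:t0 B=idle [load-only]
step 1: L[1]=9 C[0]=9 → dur=9, Σ=11 | A=compute:t0 B=load:t1 [tied]
step 2: L[2]=5 C[1]=9 → dur=9, Σ=20 | A=load:t2 B=compute:t1 [compute-bound]
step 3: L[3]=4 C[2]=3 → dur=4, Σ=24 | A=compute:t2 B=load:t3 [load-bound]
step 4: C[3]=8 → dur=8, Σ=32 | A=idle B=compute:t3 [compute-only]

end_cycle[4] = 32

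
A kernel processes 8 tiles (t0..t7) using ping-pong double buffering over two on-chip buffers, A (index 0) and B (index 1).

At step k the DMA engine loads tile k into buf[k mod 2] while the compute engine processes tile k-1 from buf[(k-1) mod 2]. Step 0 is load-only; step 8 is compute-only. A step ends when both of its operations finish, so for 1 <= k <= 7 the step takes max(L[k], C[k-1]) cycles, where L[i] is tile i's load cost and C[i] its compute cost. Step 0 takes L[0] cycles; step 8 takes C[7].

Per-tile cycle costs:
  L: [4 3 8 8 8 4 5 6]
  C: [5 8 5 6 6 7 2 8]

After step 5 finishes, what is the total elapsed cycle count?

end_cycle[5] = 39

step 0: L[0]=4 → dur=4, Σ=4 | A=load:t0 B=idle [load-only]
step 1: L[1]=3 C[0]=5 → dur=5, Σ=9 | A=compute:t0 B=load:t1 [compute-bound]
step 2: L[2]=8 C[1]=8 → dur=8, Σ=17 | A=load:t2 B=compute:t1 [tied]
step 3: L[3]=8 C[2]=5 → dur=8, Σ=25 | A=compute:t2 B=load:t3 [load-bound]
step 4: L[4]=8 C[3]=6 → dur=8, Σ=33 | A=load:t4 B=compute:t3 [load-bound]
step 5: L[5]=4 C[4]=6 → dur=6, Σ=39 | A=compute:t4 B=load:t5 [compute-bound]
step 6: L[6]=5 C[5]=7 → dur=7, Σ=46 | A=load:t6 B=compute:t5 [compute-bound]
step 7: L[7]=6 C[6]=2 → dur=6, Σ=52 | A=compute:t6 B=load:t7 [load-bound]
step 8: C[7]=8 → dur=8, Σ=60 | A=idle B=compute:t7 [compute-only]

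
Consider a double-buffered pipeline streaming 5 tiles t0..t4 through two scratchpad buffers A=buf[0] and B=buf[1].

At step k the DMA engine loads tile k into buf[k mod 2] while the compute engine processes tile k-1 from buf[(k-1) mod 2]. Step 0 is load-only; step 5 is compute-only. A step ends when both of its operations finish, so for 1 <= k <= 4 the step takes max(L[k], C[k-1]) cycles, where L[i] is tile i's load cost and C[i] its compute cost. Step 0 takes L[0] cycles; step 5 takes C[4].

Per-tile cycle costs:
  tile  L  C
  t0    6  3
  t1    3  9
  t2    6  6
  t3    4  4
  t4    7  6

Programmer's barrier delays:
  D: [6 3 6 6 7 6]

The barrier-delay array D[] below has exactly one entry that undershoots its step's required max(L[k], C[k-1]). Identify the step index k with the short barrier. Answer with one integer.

step 0: need L[0]=6 = 6; D[0]=6 ok
step 1: need max(L[1]=3,C[0]=3) = 3; D[1]=3 ok
step 2: need max(L[2]=6,C[1]=9) = 9; D[2]=6 SHORT
step 3: need max(L[3]=4,C[2]=6) = 6; D[3]=6 ok
step 4: need max(L[4]=7,C[3]=4) = 7; D[4]=7 ok
step 5: need C[4]=6 = 6; D[5]=6 ok

hazard at step 2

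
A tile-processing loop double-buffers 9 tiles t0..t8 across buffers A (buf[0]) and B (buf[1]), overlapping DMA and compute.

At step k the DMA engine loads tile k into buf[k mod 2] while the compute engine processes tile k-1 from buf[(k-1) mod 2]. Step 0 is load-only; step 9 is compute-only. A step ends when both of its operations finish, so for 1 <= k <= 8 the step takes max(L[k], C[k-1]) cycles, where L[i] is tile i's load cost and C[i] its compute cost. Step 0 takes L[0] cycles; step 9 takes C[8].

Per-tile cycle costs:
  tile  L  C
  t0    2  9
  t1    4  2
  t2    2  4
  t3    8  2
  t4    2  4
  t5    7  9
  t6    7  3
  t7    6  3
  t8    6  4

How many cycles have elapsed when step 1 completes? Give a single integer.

[0] DMA t0→A (2c) ∥ CU idle ⇒ 2c, clock 2
[1] DMA t1→B (4c) ∥ CU A:t0 (9c) ⇒ 9c, clock 11
[2] DMA t2→A (2c) ∥ CU B:t1 (2c) ⇒ 2c, clock 13
[3] DMA t3→B (8c) ∥ CU A:t2 (4c) ⇒ 8c, clock 21
[4] DMA t4→A (2c) ∥ CU B:t3 (2c) ⇒ 2c, clock 23
[5] DMA t5→B (7c) ∥ CU A:t4 (4c) ⇒ 7c, clock 30
[6] DMA t6→A (7c) ∥ CU B:t5 (9c) ⇒ 9c, clock 39
[7] DMA t7→B (6c) ∥ CU A:t6 (3c) ⇒ 6c, clock 45
[8] DMA t8→A (6c) ∥ CU B:t7 (3c) ⇒ 6c, clock 51
[9] DMA idle ∥ CU A:t8 (4c) ⇒ 4c, clock 55

end_cycle[1] = 11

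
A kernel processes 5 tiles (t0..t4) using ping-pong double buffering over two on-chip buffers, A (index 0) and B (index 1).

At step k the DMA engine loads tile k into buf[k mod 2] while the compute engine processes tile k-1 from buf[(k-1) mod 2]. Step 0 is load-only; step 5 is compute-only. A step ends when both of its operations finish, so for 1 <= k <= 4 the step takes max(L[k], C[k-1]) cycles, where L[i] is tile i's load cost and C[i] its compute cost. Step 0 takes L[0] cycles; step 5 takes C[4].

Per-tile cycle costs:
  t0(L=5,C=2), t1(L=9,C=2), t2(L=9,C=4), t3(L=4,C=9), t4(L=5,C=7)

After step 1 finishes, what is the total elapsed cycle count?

[0] DMA t0→A (5c) ∥ CU idle ⇒ 5c, clock 5
[1] DMA t1→B (9c) ∥ CU A:t0 (2c) ⇒ 9c, clock 14
[2] DMA t2→A (9c) ∥ CU B:t1 (2c) ⇒ 9c, clock 23
[3] DMA t3→B (4c) ∥ CU A:t2 (4c) ⇒ 4c, clock 27
[4] DMA t4→A (5c) ∥ CU B:t3 (9c) ⇒ 9c, clock 36
[5] DMA idle ∥ CU A:t4 (7c) ⇒ 7c, clock 43

end_cycle[1] = 14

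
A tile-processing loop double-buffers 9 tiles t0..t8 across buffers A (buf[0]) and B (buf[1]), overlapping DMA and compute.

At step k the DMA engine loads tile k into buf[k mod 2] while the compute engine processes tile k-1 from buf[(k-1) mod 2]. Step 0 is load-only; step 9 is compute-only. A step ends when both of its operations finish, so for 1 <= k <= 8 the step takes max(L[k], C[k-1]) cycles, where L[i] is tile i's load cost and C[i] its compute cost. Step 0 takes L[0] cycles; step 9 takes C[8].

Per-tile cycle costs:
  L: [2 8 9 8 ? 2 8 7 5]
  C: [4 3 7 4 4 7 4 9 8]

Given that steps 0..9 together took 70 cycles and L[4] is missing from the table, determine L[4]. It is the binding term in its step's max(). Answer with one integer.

step 0 → dur = L[0]=2 = 2
step 1 → dur = max(L[1]=8, C[0]=4) = 8
step 2 → dur = max(L[2]=9, C[1]=3) = 9
step 3 → dur = max(L[3]=8, C[2]=7) = 8
step 4 → dur = max(L[4]=?, C[3]=4) = L[4]  (unknown; binding)
step 5 → dur = max(L[5]=2, C[4]=4) = 4
step 6 → dur = max(L[6]=8, C[5]=7) = 8
step 7 → dur = max(L[7]=7, C[6]=4) = 7
step 8 → dur = max(L[8]=5, C[7]=9) = 9
step 9 → dur = C[8]=8 = 8
sum of known step durations = 63
dur[4] = total - known = 70 - 63 = 7
L[4] is the binding max in step 4, so L[4] = dur[4] = 7

L[4] = 7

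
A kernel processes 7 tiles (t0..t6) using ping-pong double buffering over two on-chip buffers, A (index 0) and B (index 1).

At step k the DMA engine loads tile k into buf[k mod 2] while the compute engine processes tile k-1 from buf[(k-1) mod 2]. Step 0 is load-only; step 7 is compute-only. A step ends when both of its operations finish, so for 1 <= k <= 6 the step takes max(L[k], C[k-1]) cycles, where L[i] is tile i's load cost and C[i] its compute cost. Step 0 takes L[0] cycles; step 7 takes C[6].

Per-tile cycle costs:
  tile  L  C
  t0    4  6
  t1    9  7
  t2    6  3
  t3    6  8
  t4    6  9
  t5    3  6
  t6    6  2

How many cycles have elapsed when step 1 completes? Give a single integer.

end_cycle[1] = 13

k=0 load=t0/4c comp=- wait=4 total=4
k=1 load=t1/9c comp=t0/6c wait=9 total=13
k=2 load=t2/6c comp=t1/7c wait=7 total=20
k=3 load=t3/6c comp=t2/3c wait=6 total=26
k=4 load=t4/6c comp=t3/8c wait=8 total=34
k=5 load=t5/3c comp=t4/9c wait=9 total=43
k=6 load=t6/6c comp=t5/6c wait=6 total=49
k=7 load=- comp=t6/2c wait=2 total=51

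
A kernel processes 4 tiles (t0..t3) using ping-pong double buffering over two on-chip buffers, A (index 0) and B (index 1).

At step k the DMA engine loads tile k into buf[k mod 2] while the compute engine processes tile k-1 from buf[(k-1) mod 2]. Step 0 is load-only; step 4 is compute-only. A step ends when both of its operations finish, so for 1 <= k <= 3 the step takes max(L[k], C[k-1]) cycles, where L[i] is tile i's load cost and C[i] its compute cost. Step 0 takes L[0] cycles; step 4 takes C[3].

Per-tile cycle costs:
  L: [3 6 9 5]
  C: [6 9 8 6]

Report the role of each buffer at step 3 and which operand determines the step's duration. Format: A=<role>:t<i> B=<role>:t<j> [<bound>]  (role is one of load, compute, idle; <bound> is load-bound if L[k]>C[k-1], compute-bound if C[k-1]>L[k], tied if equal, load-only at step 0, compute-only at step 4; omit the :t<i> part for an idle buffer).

step 3: A=compute:t2 B=load:t3 [compute-bound]

  0. 3=3c; end=3; A:t0 B:-
  1. max(6,6)=6c; end=9; A:t0 B:t1
  2. max(9,9)=9c; end=18; A:t2 B:t1
  3. max(5,8)=8c; end=26; A:t2 B:t3
  4. 6=6c; end=32; A:t2 B:t3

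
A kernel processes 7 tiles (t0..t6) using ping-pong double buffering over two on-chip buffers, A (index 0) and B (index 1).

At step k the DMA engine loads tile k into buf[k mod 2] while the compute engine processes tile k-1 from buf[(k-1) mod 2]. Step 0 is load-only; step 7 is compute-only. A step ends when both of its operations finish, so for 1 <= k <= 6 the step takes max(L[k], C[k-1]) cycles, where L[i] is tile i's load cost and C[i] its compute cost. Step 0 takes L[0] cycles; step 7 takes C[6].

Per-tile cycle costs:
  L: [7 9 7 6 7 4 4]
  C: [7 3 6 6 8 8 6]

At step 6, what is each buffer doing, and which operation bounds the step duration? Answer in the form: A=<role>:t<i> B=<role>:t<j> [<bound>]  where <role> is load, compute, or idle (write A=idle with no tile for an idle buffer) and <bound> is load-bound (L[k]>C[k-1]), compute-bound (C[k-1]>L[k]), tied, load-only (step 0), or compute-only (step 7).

step 6: A=load:t6 B=compute:t5 [compute-bound]

k=0 load=t0/7c comp=- wait=7 total=7
k=1 load=t1/9c comp=t0/7c wait=9 total=16
k=2 load=t2/7c comp=t1/3c wait=7 total=23
k=3 load=t3/6c comp=t2/6c wait=6 total=29
k=4 load=t4/7c comp=t3/6c wait=7 total=36
k=5 load=t5/4c comp=t4/8c wait=8 total=44
k=6 load=t6/4c comp=t5/8c wait=8 total=52
k=7 load=- comp=t6/6c wait=6 total=58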